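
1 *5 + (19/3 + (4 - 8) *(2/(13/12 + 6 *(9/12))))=1990/201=9.90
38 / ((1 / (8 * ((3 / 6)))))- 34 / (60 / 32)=2008 / 15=133.87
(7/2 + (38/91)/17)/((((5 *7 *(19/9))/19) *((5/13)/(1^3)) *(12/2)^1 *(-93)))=-2181/516460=-0.00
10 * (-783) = -7830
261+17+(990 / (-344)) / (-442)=21135167 / 76024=278.01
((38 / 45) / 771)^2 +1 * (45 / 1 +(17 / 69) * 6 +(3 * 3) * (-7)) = -457422316288 / 27686089575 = -16.52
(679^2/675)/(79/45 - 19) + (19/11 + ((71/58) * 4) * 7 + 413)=15671633/38280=409.39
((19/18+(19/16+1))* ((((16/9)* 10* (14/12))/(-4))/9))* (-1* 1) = 16345/8748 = 1.87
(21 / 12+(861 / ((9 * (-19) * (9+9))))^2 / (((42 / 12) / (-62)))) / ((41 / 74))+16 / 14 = 271855289 / 151059006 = 1.80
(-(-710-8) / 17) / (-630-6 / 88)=-31592 / 471291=-0.07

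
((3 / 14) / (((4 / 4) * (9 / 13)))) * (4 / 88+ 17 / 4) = 1.33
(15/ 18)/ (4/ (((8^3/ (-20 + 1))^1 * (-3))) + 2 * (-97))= -320/ 74477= -0.00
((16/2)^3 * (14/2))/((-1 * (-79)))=3584/79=45.37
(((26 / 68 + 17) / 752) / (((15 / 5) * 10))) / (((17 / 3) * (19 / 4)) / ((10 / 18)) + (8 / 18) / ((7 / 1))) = 12411 / 781447568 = 0.00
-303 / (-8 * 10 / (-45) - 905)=2727 / 8129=0.34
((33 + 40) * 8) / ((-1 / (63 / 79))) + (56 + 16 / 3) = -95840 / 237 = -404.39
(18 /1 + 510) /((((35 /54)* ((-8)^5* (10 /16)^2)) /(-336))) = 2673 /125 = 21.38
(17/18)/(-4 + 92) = 17/1584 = 0.01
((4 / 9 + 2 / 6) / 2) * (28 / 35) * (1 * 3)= 14 / 15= 0.93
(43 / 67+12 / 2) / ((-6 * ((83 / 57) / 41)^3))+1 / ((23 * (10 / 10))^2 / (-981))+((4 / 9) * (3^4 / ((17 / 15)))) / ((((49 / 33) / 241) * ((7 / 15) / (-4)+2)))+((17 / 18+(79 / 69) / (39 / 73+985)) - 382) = -70621141892353904290555 / 3158992022747460984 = -22355.59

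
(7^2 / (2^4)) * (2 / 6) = 49 / 48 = 1.02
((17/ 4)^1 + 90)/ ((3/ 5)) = 157.08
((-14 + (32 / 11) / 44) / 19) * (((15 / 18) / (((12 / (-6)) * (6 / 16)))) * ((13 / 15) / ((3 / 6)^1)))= 29224 / 20691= 1.41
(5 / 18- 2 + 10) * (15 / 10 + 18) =1937 / 12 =161.42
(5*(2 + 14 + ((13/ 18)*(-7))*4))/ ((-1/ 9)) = 190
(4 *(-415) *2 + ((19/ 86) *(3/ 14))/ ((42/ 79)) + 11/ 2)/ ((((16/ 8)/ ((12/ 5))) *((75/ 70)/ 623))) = -2312663.39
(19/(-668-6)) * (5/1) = -95/674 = -0.14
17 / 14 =1.21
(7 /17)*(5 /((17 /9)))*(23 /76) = 7245 /21964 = 0.33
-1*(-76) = 76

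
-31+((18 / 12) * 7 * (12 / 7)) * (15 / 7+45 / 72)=527 / 28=18.82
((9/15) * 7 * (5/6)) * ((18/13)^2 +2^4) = 10598/169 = 62.71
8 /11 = 0.73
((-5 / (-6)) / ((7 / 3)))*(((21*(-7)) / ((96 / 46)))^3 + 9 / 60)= -7157173843 / 57344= -124811.21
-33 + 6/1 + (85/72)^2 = -132743/5184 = -25.61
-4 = -4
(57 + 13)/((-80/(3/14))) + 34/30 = 227/240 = 0.95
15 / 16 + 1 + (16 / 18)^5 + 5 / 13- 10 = -87485509 / 12282192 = -7.12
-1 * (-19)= 19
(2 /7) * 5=10 /7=1.43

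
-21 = -21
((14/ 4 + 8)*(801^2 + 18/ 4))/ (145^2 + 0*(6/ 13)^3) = 29513853/ 84100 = 350.94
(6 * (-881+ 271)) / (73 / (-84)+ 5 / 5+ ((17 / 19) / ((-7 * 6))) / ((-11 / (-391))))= 4283664 / 733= 5844.02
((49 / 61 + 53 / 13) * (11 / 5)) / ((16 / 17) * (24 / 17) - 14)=-1230273 / 1451983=-0.85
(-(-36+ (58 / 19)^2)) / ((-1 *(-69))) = 9632 / 24909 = 0.39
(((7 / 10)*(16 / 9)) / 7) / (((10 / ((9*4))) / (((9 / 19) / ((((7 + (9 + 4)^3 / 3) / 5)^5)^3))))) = 157641800537109375 / 183677832356609779218633323824449505641522425509888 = 0.00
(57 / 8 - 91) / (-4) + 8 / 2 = 799 / 32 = 24.97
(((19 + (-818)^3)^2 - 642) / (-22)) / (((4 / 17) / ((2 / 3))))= -5092941799826294759 / 132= -38582892422926475.45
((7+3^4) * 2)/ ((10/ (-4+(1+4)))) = 88/ 5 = 17.60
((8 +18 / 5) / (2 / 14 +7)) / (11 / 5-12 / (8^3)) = 3712 / 4975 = 0.75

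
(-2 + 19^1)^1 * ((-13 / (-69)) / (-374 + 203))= -221 / 11799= -0.02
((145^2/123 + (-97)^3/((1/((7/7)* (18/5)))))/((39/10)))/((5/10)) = -8082211588/4797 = -1684847.11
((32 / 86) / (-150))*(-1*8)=64 / 3225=0.02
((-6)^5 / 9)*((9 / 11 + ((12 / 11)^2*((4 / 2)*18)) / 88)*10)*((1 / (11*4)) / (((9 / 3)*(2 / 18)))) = -11255760 / 14641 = -768.78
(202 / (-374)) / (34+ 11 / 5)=-0.01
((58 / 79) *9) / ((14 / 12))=3132 / 553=5.66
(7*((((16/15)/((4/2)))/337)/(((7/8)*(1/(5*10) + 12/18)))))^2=409600/1204853521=0.00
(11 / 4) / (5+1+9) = 11 / 60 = 0.18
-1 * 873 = -873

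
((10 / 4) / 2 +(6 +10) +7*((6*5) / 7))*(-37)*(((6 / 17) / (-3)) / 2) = 6993 / 68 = 102.84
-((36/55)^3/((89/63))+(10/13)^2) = -1977483932/2502446375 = -0.79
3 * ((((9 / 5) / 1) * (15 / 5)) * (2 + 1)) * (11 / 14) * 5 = 2673 / 14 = 190.93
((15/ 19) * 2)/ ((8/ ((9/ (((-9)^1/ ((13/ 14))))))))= -0.18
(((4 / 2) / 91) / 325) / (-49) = -2 / 1449175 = -0.00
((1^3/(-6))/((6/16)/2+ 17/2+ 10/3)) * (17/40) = -17/2885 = -0.01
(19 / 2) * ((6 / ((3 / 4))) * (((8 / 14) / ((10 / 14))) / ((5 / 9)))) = 2736 / 25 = 109.44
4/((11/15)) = 60/11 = 5.45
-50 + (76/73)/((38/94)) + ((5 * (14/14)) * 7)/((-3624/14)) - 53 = -13301657/132276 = -100.56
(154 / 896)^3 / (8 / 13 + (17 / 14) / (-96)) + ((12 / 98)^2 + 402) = 41636390398851 / 103567077376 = 402.02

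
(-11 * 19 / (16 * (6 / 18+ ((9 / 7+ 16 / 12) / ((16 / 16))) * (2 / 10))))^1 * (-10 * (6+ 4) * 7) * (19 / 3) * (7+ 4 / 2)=4864475 / 8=608059.38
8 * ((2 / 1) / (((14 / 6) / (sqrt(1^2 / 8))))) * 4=48 * sqrt(2) / 7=9.70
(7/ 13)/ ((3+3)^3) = 0.00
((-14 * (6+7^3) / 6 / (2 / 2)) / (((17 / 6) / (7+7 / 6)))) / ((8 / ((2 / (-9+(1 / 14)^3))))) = 82119002 / 1259445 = 65.20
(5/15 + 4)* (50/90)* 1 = 65/27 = 2.41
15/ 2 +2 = 19/ 2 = 9.50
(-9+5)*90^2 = -32400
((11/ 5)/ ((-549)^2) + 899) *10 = 2709595012/ 301401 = 8990.00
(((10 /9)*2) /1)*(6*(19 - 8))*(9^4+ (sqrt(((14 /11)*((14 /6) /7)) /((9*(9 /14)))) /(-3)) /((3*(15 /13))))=962280 - 1456*sqrt(33) /2187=962276.18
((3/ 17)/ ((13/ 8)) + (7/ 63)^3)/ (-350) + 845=6806852719/ 8055450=845.00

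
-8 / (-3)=8 / 3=2.67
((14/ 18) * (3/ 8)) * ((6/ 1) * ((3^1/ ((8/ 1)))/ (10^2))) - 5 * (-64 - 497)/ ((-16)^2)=70167/ 6400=10.96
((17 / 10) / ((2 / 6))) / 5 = 1.02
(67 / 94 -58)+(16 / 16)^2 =-5291 / 94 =-56.29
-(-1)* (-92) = -92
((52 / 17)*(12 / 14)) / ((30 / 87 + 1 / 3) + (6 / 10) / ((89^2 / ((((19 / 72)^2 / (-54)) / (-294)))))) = 1404395398748160 / 363257445455413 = 3.87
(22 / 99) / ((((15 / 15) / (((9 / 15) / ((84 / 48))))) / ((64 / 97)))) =512 / 10185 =0.05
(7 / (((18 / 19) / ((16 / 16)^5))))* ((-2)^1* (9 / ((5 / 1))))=-26.60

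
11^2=121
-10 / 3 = -3.33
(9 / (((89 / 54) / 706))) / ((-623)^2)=343116 / 34543481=0.01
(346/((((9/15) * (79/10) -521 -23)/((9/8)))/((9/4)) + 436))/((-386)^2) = 350325/33635251016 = 0.00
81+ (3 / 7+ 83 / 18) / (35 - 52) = 172867 / 2142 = 80.70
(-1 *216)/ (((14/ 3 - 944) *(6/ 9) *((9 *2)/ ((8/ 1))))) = 216/ 1409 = 0.15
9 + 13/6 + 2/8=137/12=11.42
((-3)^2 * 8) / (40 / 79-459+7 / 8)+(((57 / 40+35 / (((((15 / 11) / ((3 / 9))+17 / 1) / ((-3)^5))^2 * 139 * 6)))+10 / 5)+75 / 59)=286807644896781 / 28369460804480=10.11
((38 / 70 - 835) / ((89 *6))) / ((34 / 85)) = -14603 / 3738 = -3.91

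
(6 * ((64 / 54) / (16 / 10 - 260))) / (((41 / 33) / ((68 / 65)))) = -704 / 30381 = -0.02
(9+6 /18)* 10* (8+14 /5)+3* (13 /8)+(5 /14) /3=170183 /168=1012.99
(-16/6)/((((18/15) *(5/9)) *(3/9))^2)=-54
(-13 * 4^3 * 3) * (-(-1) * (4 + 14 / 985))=-9869184 / 985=-10019.48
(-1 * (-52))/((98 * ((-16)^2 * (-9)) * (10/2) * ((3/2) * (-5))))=13/2116800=0.00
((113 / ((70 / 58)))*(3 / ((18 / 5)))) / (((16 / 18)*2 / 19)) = 186789 / 224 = 833.88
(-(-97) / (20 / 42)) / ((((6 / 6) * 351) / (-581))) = -337.18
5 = 5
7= 7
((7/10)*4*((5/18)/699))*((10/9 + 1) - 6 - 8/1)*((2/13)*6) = -2996/245349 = -0.01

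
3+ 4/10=17/5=3.40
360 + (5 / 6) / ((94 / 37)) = 203225 / 564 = 360.33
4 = 4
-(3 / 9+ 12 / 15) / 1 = -17 / 15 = -1.13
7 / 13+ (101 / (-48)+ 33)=19615 / 624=31.43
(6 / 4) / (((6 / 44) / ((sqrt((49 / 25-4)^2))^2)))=28611 / 625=45.78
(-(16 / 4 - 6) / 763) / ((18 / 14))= 2 / 981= 0.00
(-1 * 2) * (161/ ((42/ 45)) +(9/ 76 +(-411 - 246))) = 36813/ 38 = 968.76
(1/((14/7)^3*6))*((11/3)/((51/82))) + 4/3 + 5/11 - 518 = -20845879/40392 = -516.09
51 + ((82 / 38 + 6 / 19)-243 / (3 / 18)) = -26686 / 19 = -1404.53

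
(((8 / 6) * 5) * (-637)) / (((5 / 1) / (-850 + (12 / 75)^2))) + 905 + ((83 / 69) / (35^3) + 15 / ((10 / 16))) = 10692167658538 / 14791875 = 722840.59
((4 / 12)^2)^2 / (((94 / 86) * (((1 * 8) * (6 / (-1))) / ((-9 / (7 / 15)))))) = 0.00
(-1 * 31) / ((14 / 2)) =-31 / 7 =-4.43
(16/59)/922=8/27199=0.00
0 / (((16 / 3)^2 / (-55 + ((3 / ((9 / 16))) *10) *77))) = 0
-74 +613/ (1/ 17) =10347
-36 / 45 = -4 / 5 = -0.80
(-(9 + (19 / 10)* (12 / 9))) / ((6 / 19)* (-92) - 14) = 3287 / 12270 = 0.27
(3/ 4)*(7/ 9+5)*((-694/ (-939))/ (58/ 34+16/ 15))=766870/ 663873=1.16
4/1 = 4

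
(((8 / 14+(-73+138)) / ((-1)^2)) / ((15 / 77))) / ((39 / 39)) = 1683 / 5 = 336.60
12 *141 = 1692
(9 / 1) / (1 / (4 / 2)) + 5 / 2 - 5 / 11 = 441 / 22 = 20.05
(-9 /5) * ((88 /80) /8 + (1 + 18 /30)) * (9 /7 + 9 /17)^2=-3647916 /354025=-10.30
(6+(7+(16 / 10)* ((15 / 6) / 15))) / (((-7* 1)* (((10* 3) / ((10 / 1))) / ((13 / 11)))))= -2587 / 3465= -0.75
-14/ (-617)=14/ 617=0.02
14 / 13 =1.08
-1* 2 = -2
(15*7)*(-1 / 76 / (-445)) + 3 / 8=0.38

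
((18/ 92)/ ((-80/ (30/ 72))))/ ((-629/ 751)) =0.00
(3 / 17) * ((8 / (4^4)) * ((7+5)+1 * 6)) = 27 / 272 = 0.10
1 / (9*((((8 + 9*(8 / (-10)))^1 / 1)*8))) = 5 / 288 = 0.02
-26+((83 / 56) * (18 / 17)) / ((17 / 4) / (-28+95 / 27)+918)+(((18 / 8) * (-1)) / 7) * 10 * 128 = -14035629535 / 32086803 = -437.43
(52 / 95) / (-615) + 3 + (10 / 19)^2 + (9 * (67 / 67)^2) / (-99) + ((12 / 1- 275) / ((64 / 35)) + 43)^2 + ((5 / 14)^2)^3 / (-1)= 10169.49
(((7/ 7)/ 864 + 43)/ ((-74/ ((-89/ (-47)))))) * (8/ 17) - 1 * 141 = -903677345/ 6385608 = -141.52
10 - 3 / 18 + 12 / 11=721 / 66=10.92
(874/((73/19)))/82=8303/2993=2.77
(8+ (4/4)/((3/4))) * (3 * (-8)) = -224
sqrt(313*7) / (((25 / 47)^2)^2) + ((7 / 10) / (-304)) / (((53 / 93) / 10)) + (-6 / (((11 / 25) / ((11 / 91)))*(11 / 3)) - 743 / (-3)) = 11959481063 / 48384336 + 4879681*sqrt(2191) / 390625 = 831.90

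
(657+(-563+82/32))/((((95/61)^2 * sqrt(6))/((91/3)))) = 493.02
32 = 32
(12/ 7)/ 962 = 6/ 3367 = 0.00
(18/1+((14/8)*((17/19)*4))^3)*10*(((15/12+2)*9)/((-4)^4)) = 1058043285/3511808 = 301.28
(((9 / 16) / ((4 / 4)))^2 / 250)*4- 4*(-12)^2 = -9215919 / 16000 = -575.99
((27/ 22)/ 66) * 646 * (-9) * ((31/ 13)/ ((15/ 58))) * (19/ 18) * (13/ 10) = -16551489/ 12100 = -1367.89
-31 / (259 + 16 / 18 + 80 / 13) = -3627 / 31127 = -0.12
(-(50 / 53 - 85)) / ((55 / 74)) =5994 / 53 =113.09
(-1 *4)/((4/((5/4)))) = -5/4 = -1.25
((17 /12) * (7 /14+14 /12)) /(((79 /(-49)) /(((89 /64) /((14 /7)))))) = -370685 /364032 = -1.02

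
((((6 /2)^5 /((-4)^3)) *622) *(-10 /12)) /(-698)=-125955 /44672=-2.82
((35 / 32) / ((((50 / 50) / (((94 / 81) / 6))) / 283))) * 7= 3258745 / 7776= 419.08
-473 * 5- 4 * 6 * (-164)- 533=1038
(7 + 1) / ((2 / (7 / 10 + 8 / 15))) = 74 / 15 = 4.93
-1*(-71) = 71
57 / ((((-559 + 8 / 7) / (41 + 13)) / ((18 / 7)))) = -55404 / 3905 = -14.19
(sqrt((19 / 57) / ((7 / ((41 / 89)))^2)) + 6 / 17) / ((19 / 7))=41* sqrt(3) / 5073 + 42 / 323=0.14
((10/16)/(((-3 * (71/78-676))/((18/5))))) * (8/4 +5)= 819/105314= 0.01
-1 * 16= -16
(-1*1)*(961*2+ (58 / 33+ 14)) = -63946 / 33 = -1937.76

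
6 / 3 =2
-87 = -87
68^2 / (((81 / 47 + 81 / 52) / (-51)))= -192117952 / 2673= -71873.53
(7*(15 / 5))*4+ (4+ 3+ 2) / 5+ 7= 464 / 5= 92.80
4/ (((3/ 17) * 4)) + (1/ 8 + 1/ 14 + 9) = 2497/ 168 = 14.86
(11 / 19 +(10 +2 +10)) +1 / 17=7312 / 323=22.64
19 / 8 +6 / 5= 143 / 40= 3.58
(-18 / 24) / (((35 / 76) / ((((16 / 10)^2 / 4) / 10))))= -456 / 4375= -0.10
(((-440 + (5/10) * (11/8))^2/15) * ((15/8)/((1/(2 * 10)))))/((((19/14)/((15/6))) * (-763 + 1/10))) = -14410328625/12369152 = -1165.02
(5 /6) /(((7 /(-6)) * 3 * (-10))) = 1 /42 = 0.02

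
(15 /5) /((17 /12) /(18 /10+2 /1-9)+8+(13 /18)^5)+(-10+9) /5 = 173816099 /973248305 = 0.18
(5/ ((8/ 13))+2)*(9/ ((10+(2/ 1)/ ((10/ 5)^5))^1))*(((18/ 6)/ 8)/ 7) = 2187/ 4508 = 0.49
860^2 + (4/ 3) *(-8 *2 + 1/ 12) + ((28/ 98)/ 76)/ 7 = 12393861167/ 16758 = 739578.78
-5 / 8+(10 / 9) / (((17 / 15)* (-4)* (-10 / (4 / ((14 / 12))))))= -515 / 952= -0.54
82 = 82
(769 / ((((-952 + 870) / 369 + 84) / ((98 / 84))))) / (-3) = -5383 / 1508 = -3.57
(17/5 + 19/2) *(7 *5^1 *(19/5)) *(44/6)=62909/5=12581.80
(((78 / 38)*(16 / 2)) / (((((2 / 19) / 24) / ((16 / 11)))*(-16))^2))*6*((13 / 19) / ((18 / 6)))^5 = 1235663104 / 47306523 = 26.12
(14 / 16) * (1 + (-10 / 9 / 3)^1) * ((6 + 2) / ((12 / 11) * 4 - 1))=1309 / 999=1.31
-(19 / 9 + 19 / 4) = -6.86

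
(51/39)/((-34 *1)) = -1/26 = -0.04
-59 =-59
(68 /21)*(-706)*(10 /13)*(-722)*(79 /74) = 13691401520 /10101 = 1355450.11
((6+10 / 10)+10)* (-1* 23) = -391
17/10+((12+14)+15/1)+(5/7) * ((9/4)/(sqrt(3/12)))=1607/35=45.91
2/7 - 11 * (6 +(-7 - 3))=310/7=44.29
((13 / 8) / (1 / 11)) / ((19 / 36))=1287 / 38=33.87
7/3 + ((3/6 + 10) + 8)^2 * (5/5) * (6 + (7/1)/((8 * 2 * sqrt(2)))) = 9583 * sqrt(2)/128 + 12335/6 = 2161.71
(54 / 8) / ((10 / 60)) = 40.50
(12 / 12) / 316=1 / 316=0.00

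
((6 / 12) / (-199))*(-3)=3 / 398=0.01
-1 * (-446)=446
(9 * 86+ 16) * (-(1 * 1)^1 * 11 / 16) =-4345 / 8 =-543.12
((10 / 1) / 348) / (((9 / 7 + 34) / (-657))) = -7665 / 14326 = -0.54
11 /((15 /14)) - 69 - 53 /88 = -78323 /1320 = -59.34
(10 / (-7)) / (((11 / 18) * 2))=-90 / 77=-1.17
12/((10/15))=18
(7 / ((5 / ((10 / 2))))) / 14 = 1 / 2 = 0.50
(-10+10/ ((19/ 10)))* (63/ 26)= -2835/ 247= -11.48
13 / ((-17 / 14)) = -182 / 17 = -10.71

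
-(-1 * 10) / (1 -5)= -2.50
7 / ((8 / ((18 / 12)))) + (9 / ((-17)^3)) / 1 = 103029 / 78608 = 1.31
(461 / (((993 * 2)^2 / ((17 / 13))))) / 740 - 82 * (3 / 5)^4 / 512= -1575099984649 / 75886331040000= -0.02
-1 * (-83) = 83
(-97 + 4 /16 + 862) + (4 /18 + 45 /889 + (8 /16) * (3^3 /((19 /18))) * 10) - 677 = 131598335 /608076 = 216.42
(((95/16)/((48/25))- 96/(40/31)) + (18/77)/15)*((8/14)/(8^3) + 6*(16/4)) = -8242127119/4816896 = -1711.09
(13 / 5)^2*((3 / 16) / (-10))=-507 / 4000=-0.13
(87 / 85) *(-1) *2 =-174 / 85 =-2.05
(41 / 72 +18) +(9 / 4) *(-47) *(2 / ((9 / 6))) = -8815 / 72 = -122.43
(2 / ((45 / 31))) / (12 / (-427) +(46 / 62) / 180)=-3282776 / 57139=-57.45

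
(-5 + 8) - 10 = -7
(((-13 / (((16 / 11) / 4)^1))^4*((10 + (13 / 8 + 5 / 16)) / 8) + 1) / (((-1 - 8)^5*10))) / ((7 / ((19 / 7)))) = -1517509072621 / 948109639680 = -1.60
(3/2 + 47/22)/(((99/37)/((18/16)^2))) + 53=52969/968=54.72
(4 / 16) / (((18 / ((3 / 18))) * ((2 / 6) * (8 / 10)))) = 0.01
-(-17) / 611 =17 / 611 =0.03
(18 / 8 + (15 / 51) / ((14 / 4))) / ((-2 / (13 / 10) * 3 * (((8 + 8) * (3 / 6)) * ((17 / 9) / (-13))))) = 0.44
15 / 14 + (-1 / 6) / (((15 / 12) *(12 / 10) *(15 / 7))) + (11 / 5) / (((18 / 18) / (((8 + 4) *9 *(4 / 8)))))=226459 / 1890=119.82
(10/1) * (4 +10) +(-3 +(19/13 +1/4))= 7213/52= 138.71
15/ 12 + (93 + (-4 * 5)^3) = -31623/ 4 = -7905.75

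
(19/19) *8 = 8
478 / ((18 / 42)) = 3346 / 3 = 1115.33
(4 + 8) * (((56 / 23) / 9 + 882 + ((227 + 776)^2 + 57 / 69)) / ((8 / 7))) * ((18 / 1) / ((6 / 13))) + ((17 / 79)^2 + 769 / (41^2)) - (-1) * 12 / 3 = 99491636586831958 / 241295783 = 412322318.07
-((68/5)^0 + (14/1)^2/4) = -50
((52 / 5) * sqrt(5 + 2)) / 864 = 13 * sqrt(7) / 1080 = 0.03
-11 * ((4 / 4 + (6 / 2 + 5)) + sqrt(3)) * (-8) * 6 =528 * sqrt(3) + 4752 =5666.52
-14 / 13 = -1.08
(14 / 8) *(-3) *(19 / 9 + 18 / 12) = -455 / 24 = -18.96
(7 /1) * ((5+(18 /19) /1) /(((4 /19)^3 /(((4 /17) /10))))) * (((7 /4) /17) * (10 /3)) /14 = 285551 /110976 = 2.57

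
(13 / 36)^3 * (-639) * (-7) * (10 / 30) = 1091909 / 15552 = 70.21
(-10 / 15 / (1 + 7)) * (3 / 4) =-1 / 16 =-0.06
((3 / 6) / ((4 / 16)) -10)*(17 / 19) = -136 / 19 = -7.16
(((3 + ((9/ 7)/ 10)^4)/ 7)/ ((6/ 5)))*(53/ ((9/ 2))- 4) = 24012187/ 8643600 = 2.78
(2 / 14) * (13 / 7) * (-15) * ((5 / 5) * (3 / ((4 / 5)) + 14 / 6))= -4745 / 196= -24.21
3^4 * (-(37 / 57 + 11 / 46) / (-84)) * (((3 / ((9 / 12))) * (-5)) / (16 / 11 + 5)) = -1152855 / 434378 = -2.65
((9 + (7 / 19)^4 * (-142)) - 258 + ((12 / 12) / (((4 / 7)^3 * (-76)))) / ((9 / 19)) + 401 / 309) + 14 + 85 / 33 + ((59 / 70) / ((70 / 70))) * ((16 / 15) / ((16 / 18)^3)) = -13848283505059649 / 59533969017600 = -232.61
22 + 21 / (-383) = 8405 / 383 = 21.95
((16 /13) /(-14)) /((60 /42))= -4 /65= -0.06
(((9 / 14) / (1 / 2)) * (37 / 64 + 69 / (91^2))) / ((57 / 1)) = 932439 / 70487872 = 0.01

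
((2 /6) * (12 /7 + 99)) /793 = 235 /5551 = 0.04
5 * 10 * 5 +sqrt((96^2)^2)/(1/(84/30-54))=-2358046/5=-471609.20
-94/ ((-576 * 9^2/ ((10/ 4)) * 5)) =47/ 46656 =0.00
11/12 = 0.92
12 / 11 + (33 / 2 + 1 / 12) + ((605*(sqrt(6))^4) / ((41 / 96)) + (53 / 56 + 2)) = 3865508627 / 75768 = 51017.69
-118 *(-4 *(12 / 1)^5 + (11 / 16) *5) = 939586387 / 8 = 117448298.38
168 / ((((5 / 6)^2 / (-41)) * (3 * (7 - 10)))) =27552 / 25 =1102.08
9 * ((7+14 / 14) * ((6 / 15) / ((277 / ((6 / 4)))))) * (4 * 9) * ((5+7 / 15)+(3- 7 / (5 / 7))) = -10368 / 1385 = -7.49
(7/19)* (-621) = -4347/19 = -228.79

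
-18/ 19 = -0.95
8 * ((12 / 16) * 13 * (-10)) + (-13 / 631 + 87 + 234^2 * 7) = 382598.98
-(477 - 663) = 186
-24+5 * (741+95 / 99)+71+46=376477 / 99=3802.80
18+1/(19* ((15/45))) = 345/19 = 18.16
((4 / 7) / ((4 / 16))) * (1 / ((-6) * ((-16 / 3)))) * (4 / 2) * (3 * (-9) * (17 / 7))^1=-459 / 49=-9.37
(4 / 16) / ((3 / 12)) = 1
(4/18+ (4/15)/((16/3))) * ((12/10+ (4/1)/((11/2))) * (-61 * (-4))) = 316834/2475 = 128.01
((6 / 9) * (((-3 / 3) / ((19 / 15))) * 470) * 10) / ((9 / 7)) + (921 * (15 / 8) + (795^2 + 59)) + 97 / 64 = 6915386803 / 10944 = 631888.41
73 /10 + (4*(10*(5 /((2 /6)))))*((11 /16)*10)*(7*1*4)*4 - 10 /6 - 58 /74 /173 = 88718940899 /192030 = 462005.63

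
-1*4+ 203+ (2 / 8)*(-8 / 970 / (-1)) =96516 / 485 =199.00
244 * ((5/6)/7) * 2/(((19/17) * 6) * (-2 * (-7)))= 5185/8379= 0.62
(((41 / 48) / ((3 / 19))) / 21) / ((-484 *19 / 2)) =-41 / 731808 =-0.00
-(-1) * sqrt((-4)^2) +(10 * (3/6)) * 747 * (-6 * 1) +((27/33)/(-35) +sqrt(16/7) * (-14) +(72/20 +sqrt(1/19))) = -8624933/385-8 * sqrt(7) +sqrt(19)/19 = -22423.36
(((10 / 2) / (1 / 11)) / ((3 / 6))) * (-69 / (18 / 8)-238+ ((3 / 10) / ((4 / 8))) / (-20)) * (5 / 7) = -886699 / 42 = -21111.88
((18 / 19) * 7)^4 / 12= 21003948 / 130321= 161.17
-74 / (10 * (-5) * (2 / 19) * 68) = 703 / 3400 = 0.21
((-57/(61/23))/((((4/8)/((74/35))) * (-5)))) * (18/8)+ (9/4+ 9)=2226627/42700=52.15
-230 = -230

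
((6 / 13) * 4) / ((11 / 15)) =360 / 143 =2.52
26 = 26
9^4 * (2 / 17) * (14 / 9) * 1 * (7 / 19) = 142884 / 323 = 442.37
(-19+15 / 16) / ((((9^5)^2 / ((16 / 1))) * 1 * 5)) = -289 / 17433922005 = -0.00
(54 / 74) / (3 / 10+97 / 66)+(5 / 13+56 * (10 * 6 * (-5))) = -2359481665 / 140452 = -16799.20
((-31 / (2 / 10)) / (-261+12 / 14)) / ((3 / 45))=5425 / 607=8.94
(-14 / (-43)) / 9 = 14 / 387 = 0.04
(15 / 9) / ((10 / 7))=7 / 6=1.17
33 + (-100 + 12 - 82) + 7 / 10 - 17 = -1533 / 10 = -153.30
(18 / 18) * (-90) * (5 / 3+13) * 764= -1008480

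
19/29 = 0.66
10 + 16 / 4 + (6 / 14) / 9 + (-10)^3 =-20705 / 21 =-985.95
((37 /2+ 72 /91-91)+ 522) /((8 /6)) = 245859 /728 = 337.72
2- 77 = -75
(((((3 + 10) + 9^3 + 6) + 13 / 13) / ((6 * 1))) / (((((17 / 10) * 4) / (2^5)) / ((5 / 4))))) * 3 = 37450 / 17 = 2202.94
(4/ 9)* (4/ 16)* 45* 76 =380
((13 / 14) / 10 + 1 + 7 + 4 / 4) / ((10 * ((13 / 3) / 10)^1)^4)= 103113 / 3998540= 0.03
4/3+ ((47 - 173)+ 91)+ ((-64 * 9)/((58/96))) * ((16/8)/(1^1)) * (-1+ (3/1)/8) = 100751/87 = 1158.06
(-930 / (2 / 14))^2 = 42380100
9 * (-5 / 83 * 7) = -315 / 83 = -3.80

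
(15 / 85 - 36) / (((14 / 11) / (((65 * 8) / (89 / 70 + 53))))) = -600600 / 2227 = -269.69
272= 272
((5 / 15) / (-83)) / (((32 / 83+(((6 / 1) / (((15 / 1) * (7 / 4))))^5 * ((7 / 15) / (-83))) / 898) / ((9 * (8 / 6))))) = -50533546875 / 404268370904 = -0.13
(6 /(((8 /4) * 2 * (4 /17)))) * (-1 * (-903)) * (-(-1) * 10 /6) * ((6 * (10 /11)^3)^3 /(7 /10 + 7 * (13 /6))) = 130612500000000 /2357947691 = 55392.45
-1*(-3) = 3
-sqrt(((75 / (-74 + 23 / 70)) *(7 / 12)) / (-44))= -35 *sqrt(63030) / 75636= -0.12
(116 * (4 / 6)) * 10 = 773.33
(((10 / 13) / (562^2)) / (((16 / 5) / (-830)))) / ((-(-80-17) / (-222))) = 1151625 / 796558568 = 0.00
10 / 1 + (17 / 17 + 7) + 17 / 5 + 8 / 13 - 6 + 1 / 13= 16.09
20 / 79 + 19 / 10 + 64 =52261 / 790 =66.15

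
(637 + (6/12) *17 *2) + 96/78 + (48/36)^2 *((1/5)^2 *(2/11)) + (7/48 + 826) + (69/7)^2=39819310019/25225200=1578.55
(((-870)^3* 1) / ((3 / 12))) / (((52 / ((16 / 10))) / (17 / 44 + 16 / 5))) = -41564709360 / 143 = -290662303.22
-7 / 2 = -3.50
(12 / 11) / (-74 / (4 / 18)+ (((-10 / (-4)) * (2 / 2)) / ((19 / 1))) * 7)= -456 / 138809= -0.00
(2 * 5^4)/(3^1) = 1250/3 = 416.67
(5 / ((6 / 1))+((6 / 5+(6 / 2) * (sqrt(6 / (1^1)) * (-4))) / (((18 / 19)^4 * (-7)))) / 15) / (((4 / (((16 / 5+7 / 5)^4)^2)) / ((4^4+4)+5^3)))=112261225040857211 * sqrt(6) / 41006250000+6481484580126702289 / 410062500000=22511962.87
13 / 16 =0.81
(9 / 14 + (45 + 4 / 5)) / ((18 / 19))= 61769 / 1260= 49.02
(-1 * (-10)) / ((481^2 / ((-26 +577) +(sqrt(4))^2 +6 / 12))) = 5555 / 231361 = 0.02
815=815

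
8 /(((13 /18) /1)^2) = 2592 /169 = 15.34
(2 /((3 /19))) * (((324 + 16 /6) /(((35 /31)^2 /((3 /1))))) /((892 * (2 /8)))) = 146072 /3345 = 43.67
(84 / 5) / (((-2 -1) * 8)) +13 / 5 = 19 / 10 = 1.90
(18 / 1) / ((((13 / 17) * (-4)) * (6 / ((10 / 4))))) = -255 / 104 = -2.45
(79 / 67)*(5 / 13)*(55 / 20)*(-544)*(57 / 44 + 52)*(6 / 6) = -470050 / 13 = -36157.69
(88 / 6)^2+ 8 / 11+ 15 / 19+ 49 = 499646 / 1881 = 265.63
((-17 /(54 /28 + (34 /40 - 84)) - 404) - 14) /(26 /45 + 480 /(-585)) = 1389579165 /807341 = 1721.18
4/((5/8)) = 32/5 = 6.40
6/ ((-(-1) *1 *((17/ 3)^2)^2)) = 486/ 83521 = 0.01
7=7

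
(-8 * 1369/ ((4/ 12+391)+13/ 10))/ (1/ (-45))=14785200/ 11779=1255.22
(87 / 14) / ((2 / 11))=957 / 28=34.18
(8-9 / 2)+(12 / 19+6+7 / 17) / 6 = 4529 / 969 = 4.67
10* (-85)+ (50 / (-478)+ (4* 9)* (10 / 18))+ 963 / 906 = -59838571 / 72178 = -829.04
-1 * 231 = -231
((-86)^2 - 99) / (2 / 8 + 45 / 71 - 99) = -2072348 / 27865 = -74.37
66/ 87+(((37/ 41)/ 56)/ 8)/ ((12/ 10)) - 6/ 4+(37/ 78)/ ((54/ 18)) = -72491309/ 124645248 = -0.58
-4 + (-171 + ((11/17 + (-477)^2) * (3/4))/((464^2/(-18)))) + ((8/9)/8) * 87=-986015017/5490048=-179.60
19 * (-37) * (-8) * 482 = 2710768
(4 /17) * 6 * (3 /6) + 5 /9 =193 /153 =1.26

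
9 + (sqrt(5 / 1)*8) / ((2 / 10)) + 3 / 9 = 28 / 3 + 40*sqrt(5) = 98.78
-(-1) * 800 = 800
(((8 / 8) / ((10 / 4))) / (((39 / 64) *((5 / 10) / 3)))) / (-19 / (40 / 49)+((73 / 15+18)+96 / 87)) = 178176 / 31447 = 5.67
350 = 350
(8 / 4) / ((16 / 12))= 3 / 2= 1.50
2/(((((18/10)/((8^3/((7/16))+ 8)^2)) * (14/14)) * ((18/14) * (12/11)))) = 1870811360/1701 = 1099830.31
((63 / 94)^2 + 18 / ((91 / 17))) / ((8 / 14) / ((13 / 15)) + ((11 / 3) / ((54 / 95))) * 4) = 49652919 / 344692360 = 0.14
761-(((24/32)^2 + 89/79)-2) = 962297/1264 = 761.31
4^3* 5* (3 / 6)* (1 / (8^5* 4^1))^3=0.00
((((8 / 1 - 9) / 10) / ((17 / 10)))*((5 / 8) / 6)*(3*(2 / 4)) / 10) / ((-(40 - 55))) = -1 / 16320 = -0.00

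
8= 8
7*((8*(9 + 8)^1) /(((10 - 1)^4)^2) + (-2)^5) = -9642464552 /43046721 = -224.00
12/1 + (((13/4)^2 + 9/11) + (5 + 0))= 28.38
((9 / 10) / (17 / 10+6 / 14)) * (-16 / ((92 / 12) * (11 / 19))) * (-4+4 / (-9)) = 255360 / 37697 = 6.77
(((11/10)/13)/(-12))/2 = -11/3120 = -0.00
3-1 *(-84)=87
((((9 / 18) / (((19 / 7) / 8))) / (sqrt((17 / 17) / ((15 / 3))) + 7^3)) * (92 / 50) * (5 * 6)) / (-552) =-2401 / 5588318 + 7 * sqrt(5) / 27941590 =-0.00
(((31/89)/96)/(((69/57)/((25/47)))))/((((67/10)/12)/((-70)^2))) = 90190625/6446003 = 13.99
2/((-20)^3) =-0.00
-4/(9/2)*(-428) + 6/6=3433/9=381.44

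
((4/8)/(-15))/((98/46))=-23/1470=-0.02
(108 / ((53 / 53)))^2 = 11664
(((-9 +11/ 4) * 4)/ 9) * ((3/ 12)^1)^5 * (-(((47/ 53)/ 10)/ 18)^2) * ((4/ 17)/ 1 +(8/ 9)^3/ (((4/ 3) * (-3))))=408665/ 103947886891008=0.00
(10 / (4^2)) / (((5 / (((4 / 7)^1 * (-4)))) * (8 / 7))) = -1 / 4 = -0.25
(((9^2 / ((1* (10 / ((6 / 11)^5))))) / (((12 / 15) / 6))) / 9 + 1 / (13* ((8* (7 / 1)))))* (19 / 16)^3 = 263195708585 / 480236044288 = 0.55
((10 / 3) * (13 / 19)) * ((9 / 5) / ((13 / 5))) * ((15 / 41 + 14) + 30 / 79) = 1432830 / 61541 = 23.28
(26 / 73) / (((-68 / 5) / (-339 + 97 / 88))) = 1932775 / 218416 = 8.85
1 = 1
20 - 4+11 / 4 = 18.75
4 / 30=2 / 15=0.13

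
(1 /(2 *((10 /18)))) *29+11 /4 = 577 /20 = 28.85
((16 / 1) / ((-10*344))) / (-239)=1 / 51385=0.00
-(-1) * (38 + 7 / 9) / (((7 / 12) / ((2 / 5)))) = 2792 / 105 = 26.59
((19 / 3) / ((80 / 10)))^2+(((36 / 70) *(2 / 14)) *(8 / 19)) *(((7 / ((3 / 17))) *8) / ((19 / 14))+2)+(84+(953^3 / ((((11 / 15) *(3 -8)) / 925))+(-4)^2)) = -122359433847322320329 / 560387520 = -218347892271.62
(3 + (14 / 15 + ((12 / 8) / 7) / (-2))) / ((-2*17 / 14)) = -1.58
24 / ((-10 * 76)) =-3 / 95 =-0.03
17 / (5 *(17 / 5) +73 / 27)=459 / 532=0.86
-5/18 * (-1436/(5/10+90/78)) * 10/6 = 466700/1161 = 401.98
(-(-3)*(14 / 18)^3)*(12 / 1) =1372 / 81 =16.94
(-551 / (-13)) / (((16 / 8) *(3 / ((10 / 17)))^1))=2755 / 663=4.16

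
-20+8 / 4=-18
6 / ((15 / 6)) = 12 / 5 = 2.40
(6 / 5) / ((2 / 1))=3 / 5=0.60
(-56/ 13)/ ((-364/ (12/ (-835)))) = -24/ 141115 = -0.00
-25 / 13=-1.92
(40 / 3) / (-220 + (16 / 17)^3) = -49130 / 807573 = -0.06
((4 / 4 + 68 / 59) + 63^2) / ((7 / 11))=2577278 / 413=6240.38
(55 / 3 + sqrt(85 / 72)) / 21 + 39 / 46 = sqrt(170) / 252 + 4987 / 2898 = 1.77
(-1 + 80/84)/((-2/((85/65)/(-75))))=-17/40950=-0.00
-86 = -86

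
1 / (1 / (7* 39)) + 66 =339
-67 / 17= -3.94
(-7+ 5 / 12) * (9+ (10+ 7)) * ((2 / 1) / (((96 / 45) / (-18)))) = 46215 / 16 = 2888.44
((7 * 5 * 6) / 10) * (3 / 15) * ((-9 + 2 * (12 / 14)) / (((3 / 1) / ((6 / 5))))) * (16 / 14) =-2448 / 175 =-13.99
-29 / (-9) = 29 / 9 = 3.22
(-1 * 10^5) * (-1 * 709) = 70900000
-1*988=-988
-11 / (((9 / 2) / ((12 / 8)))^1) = -11 / 3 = -3.67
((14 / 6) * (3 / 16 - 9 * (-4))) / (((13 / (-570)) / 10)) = -1925175 / 52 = -37022.60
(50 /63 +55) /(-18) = -3515 /1134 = -3.10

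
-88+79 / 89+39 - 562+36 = -51096 / 89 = -574.11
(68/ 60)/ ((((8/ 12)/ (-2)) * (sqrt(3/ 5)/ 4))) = -68 * sqrt(15)/ 15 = -17.56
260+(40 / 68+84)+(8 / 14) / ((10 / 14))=29358 / 85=345.39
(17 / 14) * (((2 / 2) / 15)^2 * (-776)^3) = -3971952896 / 1575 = -2521874.85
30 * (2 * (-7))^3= -82320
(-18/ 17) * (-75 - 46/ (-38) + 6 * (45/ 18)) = 20106/ 323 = 62.25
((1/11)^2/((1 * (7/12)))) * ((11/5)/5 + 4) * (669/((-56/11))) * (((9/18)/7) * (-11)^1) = 222777/34300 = 6.49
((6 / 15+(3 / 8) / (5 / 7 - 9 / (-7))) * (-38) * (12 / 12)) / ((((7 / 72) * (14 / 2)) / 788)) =-6333156 / 245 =-25849.62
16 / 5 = 3.20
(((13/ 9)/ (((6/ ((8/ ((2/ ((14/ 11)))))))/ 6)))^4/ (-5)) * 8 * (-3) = 2247064322048/ 160099335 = 14035.44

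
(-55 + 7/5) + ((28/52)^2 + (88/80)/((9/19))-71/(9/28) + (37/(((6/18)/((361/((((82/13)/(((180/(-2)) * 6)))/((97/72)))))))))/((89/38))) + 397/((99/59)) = -120473019541285/61051419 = -1973304.17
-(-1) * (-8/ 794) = -4/ 397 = -0.01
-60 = -60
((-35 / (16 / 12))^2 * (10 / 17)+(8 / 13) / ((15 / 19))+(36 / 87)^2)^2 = 82109484775186557649 / 497438083022400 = 165064.73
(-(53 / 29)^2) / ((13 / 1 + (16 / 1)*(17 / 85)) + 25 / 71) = -997195 / 4941716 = -0.20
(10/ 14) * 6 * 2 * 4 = 240/ 7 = 34.29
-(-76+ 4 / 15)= 1136 / 15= 75.73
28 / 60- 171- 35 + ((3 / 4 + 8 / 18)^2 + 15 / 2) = -1274011 / 6480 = -196.61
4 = 4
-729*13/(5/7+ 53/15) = -995085/446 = -2231.13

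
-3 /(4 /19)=-57 /4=-14.25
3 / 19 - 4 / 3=-67 / 57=-1.18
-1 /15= -0.07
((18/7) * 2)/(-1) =-36/7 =-5.14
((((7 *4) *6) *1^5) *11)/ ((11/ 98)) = 16464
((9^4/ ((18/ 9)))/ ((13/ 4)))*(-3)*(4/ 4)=-39366/ 13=-3028.15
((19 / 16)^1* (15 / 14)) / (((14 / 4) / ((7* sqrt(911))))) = 285* sqrt(911) / 112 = 76.80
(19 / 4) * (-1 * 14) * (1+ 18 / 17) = -4655 / 34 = -136.91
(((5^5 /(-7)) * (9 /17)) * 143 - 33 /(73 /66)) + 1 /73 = -293855938 /8687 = -33827.09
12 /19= 0.63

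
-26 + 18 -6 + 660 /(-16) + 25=-121 /4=-30.25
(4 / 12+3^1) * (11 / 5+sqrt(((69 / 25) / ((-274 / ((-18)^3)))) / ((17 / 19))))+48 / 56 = 172 / 21+36 * sqrt(3053319) / 2329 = 35.20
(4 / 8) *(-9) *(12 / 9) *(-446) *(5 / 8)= 3345 / 2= 1672.50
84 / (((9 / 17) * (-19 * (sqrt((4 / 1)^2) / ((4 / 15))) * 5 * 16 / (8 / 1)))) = -238 / 4275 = -0.06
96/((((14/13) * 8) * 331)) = 78/2317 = 0.03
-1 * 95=-95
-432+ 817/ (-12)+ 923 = 422.92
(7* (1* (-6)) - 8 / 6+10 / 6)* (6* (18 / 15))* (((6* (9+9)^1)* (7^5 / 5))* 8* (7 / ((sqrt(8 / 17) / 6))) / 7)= -1306912320* sqrt(34)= -7620542868.70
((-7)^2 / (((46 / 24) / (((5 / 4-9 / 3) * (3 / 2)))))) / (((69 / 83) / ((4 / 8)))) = -85407 / 2116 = -40.36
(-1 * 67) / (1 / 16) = -1072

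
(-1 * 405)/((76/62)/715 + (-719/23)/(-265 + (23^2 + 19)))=58430153925/15689293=3724.21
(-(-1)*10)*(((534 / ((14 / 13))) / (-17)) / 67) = -34710 / 7973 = -4.35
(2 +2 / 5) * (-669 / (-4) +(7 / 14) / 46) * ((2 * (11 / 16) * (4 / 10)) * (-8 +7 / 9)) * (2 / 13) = -84634 / 345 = -245.32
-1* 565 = -565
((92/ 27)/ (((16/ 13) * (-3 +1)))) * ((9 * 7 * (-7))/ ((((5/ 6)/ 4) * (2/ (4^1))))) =29302/ 5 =5860.40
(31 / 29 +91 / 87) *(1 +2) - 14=-222 / 29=-7.66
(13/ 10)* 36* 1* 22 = 5148/ 5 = 1029.60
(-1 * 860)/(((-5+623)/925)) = -397750/309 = -1287.22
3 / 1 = 3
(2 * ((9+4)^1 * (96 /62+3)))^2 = 13439556 /961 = 13984.97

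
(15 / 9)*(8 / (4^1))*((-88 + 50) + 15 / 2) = -305 / 3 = -101.67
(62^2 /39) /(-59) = -1.67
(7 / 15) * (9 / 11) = 21 / 55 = 0.38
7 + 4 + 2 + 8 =21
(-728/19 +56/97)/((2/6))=-208656/1843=-113.22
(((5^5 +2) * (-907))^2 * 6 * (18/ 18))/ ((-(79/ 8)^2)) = -3088883728788864/ 6241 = -494934101712.68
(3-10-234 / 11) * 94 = -29234 / 11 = -2657.64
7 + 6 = 13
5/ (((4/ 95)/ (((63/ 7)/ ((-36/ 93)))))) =-44175/ 16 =-2760.94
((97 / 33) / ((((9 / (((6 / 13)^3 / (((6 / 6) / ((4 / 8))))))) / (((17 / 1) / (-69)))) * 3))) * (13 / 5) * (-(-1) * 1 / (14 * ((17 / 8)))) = -1552 / 13468455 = -0.00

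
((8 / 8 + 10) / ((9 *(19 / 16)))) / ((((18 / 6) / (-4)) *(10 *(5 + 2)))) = -352 / 17955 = -0.02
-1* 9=-9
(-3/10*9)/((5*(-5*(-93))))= -9/7750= -0.00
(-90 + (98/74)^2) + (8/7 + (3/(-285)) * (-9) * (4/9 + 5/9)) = -79211298/910385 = -87.01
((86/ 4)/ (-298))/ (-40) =43/ 23840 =0.00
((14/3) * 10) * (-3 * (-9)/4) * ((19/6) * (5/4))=9975/8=1246.88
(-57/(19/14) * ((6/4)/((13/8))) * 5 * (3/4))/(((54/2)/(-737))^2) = -38021830/351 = -108324.30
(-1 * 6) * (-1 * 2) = 12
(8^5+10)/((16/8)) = 16389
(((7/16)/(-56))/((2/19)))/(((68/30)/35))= -9975/8704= -1.15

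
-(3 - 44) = 41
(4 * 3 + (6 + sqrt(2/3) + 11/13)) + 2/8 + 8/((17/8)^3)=sqrt(6)/3 + 5091601/255476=20.75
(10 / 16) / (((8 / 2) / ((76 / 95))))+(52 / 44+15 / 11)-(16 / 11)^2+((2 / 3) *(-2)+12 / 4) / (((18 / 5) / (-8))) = -82301 / 26136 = -3.15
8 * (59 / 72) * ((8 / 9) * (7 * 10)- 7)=362.01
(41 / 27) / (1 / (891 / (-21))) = -451 / 7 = -64.43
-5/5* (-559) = 559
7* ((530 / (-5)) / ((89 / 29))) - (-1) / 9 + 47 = -194.66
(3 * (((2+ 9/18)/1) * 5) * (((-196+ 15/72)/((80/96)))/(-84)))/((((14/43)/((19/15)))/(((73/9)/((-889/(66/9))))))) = -27.30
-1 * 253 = -253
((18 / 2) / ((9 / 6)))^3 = 216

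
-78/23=-3.39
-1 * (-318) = 318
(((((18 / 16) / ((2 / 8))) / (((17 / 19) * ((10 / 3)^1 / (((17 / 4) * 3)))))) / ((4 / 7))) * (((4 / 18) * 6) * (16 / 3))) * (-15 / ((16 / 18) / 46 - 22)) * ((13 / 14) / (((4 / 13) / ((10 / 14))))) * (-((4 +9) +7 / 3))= -5399.85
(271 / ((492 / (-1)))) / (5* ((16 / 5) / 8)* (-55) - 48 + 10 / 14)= 1897 / 541692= 0.00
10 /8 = 5 /4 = 1.25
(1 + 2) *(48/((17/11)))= 1584/17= 93.18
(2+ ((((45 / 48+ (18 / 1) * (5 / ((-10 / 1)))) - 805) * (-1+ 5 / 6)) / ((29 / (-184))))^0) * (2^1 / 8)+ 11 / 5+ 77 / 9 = 2071 / 180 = 11.51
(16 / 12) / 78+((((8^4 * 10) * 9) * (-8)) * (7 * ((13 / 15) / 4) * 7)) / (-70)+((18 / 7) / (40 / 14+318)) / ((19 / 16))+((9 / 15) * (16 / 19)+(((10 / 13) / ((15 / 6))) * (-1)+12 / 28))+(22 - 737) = 39018959965984 / 87375015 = 446568.85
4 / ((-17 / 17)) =-4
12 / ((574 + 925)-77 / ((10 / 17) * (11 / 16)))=20 / 2181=0.01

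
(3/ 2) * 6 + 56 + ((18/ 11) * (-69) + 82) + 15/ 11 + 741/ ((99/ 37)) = 10309/ 33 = 312.39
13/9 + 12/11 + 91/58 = 23567/5742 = 4.10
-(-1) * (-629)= -629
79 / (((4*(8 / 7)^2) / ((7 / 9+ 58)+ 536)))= 20721463 / 2304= 8993.69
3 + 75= 78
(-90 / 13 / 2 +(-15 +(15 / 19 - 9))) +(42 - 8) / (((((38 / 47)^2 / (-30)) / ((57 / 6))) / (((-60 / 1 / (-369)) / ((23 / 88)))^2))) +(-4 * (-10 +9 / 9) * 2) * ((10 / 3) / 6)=-3771753392876 / 658933509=-5724.03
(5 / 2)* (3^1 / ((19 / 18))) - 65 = -1100 / 19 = -57.89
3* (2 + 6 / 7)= 60 / 7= 8.57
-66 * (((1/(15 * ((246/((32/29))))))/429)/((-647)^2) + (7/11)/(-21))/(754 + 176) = 291169769069/135393942624525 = 0.00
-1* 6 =-6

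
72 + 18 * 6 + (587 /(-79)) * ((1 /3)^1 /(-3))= 180.83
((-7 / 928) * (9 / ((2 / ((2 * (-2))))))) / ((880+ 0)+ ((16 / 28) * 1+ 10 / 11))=4851 / 31493536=0.00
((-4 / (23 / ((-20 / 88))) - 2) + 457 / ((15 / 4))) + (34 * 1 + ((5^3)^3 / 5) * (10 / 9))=4943158472 / 11385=434181.68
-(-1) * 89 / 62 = 89 / 62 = 1.44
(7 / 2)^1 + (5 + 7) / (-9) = 13 / 6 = 2.17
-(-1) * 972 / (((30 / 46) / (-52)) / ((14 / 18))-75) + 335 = 67418047 / 209345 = 322.04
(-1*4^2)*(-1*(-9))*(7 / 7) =-144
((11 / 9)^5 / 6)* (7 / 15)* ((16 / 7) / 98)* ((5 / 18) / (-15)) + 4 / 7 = 2008524878 / 3515482215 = 0.57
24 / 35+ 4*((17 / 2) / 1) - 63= -991 / 35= -28.31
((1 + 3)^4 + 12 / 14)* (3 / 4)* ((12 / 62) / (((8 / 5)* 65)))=261 / 728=0.36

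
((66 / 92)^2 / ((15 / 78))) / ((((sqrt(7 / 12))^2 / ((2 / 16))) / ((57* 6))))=7262541 / 37030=196.13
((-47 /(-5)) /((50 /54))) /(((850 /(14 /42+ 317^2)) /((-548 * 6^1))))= -209644464816 /53125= -3946248.75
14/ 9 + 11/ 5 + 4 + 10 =17.76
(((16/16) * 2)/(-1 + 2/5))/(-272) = 5/408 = 0.01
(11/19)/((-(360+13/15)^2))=-2475/556710811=-0.00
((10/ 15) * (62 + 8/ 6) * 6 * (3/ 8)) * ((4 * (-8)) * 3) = -9120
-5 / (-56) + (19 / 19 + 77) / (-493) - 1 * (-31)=853945 / 27608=30.93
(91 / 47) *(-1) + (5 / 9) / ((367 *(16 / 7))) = -4807523 / 2483856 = -1.94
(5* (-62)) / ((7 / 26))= -8060 / 7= -1151.43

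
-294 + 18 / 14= -2049 / 7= -292.71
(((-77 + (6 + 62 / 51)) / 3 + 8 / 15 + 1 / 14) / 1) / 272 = -242653 / 2913120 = -0.08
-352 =-352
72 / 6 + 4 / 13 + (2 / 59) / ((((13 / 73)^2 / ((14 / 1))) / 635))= 94872340 / 9971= 9514.83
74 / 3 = 24.67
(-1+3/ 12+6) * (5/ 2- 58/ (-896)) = 3447/ 256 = 13.46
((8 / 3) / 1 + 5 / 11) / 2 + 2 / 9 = 353 / 198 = 1.78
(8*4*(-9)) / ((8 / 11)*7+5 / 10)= -51.51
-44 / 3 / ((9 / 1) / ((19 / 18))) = -418 / 243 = -1.72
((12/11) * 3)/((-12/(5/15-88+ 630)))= -1627/11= -147.91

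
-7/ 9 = -0.78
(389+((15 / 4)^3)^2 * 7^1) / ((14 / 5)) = 406638595 / 57344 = 7091.21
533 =533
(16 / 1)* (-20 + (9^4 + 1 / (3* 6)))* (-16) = -1674510.22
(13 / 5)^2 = 169 / 25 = 6.76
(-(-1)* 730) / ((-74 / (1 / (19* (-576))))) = 365 / 404928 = 0.00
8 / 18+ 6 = 58 / 9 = 6.44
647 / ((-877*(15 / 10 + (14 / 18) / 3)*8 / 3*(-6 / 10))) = 17469 / 66652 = 0.26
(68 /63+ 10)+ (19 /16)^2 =201431 /16128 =12.49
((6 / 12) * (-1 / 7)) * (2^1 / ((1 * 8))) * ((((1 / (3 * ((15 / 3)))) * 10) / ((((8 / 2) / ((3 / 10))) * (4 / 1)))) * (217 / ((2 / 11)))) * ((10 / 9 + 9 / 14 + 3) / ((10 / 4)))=-204259 / 403200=-0.51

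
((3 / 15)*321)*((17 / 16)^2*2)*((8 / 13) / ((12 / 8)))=30923 / 520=59.47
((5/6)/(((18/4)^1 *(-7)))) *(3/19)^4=-15/912247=-0.00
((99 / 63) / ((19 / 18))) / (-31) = -198 / 4123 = -0.05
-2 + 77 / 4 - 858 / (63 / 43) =-47743 / 84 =-568.37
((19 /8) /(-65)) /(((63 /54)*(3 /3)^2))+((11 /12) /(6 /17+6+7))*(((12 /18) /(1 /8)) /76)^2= -124755073 /4026875580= -0.03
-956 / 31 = -30.84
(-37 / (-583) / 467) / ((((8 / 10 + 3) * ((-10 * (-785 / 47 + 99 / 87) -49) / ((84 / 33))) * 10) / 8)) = 5648272 / 8270956204797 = 0.00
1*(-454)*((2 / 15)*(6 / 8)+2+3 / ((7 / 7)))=-11577 / 5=-2315.40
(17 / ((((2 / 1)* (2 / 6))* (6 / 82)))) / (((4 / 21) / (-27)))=-49399.88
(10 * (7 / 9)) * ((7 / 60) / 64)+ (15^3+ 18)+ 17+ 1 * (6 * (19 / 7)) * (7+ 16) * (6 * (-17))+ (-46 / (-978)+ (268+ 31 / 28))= -136150643771 / 3943296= -34527.12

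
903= 903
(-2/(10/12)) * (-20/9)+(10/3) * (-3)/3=2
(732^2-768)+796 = 535852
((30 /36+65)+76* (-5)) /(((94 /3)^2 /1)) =-5655 /17672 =-0.32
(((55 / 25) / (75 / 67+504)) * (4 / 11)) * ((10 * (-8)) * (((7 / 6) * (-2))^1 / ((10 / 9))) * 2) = 30016 / 56405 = 0.53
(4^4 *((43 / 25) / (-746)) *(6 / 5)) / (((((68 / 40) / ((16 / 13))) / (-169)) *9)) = 4579328 / 475575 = 9.63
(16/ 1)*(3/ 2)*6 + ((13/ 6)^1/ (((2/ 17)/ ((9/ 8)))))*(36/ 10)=218.59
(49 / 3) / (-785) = -49 / 2355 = -0.02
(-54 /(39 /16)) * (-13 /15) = 96 /5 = 19.20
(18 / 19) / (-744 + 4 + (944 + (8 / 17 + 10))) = 153 / 34637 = 0.00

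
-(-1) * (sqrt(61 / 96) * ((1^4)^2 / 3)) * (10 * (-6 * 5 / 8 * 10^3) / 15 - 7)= -2507 * sqrt(366) / 72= -666.14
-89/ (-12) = 89/ 12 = 7.42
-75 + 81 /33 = -798 /11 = -72.55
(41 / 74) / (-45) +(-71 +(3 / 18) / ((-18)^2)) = -25538683 / 359640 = -71.01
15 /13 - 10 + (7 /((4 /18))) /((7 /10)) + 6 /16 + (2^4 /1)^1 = 5463 /104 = 52.53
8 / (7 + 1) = 1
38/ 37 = 1.03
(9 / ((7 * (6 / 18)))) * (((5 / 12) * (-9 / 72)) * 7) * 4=-45 / 8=-5.62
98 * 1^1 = 98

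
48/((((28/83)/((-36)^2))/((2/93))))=860544/217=3965.64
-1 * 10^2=-100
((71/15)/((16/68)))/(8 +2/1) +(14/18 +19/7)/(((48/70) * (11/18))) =2069/200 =10.34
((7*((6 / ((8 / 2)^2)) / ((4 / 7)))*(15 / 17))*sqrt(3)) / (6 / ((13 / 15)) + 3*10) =1911*sqrt(3) / 17408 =0.19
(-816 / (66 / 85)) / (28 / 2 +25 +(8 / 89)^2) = -91566760 / 3398813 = -26.94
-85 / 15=-17 / 3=-5.67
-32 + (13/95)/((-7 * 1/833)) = -4587/95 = -48.28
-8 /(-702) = 4 /351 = 0.01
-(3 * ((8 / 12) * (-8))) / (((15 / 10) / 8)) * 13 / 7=3328 / 21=158.48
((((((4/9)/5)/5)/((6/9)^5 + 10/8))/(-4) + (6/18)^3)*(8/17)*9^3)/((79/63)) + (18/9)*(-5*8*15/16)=-2964634203/45091225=-65.75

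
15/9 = 5/3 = 1.67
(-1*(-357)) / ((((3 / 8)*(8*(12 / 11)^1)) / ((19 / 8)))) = 24871 / 96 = 259.07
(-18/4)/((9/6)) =-3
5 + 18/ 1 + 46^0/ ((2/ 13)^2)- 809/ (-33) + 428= 68345/ 132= 517.77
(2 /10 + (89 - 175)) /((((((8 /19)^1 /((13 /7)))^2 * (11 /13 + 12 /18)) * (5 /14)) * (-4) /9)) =9186674211 /1321600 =6951.18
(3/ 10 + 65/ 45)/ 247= 157/ 22230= 0.01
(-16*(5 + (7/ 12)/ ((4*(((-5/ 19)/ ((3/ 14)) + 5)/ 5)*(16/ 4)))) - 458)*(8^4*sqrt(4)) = -189786112/ 43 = -4413630.51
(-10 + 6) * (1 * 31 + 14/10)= -129.60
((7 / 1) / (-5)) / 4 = -7 / 20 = -0.35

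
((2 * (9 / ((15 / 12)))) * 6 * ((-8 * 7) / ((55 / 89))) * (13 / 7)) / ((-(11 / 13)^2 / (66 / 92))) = 1013643072 / 69575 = 14569.07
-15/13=-1.15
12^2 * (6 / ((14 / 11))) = 4752 / 7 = 678.86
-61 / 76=-0.80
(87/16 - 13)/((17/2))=-121/136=-0.89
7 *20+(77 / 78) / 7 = 10931 / 78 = 140.14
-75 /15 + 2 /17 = -83 /17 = -4.88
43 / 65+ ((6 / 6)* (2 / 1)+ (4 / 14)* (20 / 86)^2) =2252139 / 841295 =2.68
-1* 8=-8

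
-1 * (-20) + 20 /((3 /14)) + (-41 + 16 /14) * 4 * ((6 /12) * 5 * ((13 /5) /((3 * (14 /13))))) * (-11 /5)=601961 /735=818.99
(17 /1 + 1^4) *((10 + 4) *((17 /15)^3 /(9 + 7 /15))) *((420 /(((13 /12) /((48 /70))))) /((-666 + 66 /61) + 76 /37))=-15.54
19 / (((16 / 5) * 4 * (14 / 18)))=855 / 448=1.91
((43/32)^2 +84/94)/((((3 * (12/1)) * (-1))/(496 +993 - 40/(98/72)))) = -9291364631/84897792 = -109.44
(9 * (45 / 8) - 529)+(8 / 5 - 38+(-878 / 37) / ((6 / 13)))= -2513881 / 4440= -566.19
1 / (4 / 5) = 5 / 4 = 1.25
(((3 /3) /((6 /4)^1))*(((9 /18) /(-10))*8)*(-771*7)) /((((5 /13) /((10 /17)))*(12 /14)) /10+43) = 1309672 /39181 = 33.43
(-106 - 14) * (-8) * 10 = 9600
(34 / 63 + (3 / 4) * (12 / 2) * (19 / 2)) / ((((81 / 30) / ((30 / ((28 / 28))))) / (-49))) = -1909075 / 81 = -23568.83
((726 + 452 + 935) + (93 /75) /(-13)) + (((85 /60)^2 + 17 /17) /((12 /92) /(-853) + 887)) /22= 302857865017579 /143337205440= 2112.90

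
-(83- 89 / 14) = -76.64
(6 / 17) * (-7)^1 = -42 / 17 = -2.47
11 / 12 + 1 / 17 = 199 / 204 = 0.98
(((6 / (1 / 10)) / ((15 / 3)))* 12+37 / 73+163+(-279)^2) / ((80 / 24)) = 17114523 / 730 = 23444.55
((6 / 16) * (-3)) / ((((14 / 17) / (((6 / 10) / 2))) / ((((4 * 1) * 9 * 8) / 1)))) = -118.03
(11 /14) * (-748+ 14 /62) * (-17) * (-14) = -4334847 /31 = -139833.77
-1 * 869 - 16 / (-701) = -609153 / 701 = -868.98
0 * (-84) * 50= 0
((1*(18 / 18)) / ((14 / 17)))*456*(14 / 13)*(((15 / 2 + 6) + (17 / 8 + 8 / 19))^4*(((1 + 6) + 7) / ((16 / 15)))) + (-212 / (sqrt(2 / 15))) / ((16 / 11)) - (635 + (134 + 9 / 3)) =189498610668387851 / 365228032 - 583*sqrt(30) / 8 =518849727.52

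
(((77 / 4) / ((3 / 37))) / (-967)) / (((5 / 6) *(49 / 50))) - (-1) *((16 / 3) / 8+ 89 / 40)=2104643 / 812280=2.59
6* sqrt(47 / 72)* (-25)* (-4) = 50* sqrt(94) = 484.77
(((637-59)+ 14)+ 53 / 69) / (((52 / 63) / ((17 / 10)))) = 14601657 / 11960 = 1220.87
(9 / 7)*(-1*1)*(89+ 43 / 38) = -30825 / 266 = -115.88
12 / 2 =6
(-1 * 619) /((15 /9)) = -1857 /5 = -371.40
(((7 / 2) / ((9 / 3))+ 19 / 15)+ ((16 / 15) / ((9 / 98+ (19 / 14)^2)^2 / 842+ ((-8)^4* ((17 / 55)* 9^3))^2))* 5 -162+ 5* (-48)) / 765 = -333032241279798010976371417 / 637614910934469351565398450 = -0.52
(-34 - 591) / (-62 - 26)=7.10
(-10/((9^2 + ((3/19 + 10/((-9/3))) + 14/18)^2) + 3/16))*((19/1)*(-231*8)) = 164273598720/40673659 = 4038.82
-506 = -506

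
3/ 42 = 1/ 14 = 0.07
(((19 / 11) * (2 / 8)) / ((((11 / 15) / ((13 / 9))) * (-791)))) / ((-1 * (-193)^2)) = 1235 / 42781668468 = 0.00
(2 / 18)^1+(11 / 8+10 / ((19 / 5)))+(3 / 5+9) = 93829 / 6840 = 13.72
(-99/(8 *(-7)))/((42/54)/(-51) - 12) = -45441/308840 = -0.15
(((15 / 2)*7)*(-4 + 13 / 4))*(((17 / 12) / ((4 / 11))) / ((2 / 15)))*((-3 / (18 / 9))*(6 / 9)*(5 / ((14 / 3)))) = 631125 / 512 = 1232.67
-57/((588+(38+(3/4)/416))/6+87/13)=-0.51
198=198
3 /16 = 0.19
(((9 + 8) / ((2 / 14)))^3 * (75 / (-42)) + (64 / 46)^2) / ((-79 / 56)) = 2133111.29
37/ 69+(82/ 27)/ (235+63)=50560/ 92529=0.55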